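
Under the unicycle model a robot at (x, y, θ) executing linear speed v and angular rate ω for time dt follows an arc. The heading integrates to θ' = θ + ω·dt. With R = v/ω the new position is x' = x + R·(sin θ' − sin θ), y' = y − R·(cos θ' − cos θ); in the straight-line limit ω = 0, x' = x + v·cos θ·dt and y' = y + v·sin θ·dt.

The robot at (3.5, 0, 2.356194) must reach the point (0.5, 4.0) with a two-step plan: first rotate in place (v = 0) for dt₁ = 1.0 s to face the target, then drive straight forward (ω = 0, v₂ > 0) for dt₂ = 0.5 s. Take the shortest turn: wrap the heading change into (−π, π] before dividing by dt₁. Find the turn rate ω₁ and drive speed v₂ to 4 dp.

ω₁ = -0.1419, v₂ = 10.0000

heading to target = atan2(4−0, 0.5−3.5) = 2.2143
Δθ = wrap(2.2143 − 2.3562) = -0.1419; ω₁ = Δθ/dt₁ = -0.1419
distance = √((0.5−3.5)² + (4−0)²) = 5.0000; v₂ = distance/dt₂ = 10.0000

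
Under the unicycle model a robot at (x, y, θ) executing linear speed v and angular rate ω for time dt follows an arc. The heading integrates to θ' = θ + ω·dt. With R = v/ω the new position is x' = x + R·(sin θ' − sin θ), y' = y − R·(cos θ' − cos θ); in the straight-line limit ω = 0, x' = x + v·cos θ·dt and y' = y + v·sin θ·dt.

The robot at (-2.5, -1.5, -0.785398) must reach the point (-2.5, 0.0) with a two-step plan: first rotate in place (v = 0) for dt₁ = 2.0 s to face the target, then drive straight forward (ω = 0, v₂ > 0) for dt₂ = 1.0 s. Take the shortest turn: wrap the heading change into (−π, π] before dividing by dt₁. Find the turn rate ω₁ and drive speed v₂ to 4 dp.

heading to target = atan2(0−-1.5, -2.5−-2.5) = 1.5708
Δθ = wrap(1.5708 − -0.7854) = 2.3562; ω₁ = Δθ/dt₁ = 1.1781
distance = √((-2.5−-2.5)² + (0−-1.5)²) = 1.5000; v₂ = distance/dt₂ = 1.5000

ω₁ = 1.1781, v₂ = 1.5000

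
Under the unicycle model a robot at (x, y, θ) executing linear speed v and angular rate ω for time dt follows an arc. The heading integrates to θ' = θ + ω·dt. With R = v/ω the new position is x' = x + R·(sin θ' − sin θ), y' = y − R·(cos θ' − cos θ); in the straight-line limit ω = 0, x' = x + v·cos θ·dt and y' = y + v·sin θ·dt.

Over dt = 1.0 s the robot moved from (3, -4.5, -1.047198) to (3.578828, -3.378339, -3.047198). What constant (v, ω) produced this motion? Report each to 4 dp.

Δθ = -3.047198 − -1.047198 = -2.000000
ω = Δθ/dt = -2.000000/1.0 = -2.0000
R = −Δy/(cos θ' − cos θ) = 0.7500
v = R·ω = 0.7500·-2.0000 = -1.5000

v = -1.5000, ω = -2.0000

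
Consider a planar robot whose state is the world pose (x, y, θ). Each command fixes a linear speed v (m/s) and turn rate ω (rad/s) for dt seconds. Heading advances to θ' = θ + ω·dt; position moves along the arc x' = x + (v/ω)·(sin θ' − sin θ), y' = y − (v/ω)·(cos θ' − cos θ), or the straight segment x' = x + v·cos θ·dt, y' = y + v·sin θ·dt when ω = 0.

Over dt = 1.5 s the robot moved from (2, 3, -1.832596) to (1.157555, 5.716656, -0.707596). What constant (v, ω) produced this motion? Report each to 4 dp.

Δθ = -0.707596 − -1.832596 = 1.125000
ω = Δθ/dt = 1.125000/1.5 = 0.7500
R = −Δy/(cos θ' − cos θ) = -2.6667
v = R·ω = -2.6667·0.7500 = -2.0000

v = -2.0000, ω = 0.7500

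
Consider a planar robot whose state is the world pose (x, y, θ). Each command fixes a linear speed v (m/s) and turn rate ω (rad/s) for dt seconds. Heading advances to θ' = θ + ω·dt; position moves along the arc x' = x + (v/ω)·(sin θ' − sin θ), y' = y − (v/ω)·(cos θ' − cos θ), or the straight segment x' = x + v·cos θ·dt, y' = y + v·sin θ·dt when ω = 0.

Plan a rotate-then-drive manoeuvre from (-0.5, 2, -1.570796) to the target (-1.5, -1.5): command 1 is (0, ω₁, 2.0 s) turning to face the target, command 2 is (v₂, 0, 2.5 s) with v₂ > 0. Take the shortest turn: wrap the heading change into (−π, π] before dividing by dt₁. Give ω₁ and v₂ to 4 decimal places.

ω₁ = -0.1391, v₂ = 1.4560

heading to target = atan2(-1.5−2, -1.5−-0.5) = -1.8491
Δθ = wrap(-1.8491 − -1.5708) = -0.2783; ω₁ = Δθ/dt₁ = -0.1391
distance = √((-1.5−-0.5)² + (-1.5−2)²) = 3.6401; v₂ = distance/dt₂ = 1.4560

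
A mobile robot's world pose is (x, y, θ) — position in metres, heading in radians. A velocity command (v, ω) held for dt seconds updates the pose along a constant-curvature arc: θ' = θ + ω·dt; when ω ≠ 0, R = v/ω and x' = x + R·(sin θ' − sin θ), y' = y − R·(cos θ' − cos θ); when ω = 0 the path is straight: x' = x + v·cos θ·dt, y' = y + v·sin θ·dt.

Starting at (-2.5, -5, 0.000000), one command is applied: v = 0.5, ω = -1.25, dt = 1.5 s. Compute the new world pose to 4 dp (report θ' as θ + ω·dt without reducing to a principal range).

(-2.1184, -5.5198, -1.8750)

θ' = 0.0000 + -1.25·1.5 = -1.8750
R = v/ω = 0.5/-1.25 = -0.4000
x' = -2.5 + -0.4000·(sin -1.8750 − sin 0.0000) = -2.1184
y' = -5 − -0.4000·(cos -1.8750 − cos 0.0000) = -5.5198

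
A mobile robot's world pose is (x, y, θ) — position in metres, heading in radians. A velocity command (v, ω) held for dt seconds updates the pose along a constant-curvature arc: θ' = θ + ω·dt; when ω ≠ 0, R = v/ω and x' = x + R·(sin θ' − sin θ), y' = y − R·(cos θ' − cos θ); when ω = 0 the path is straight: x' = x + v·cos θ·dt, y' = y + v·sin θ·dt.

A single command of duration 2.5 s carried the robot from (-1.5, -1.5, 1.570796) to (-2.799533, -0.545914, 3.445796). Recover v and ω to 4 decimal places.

Δθ = 3.445796 − 1.570796 = 1.875000
ω = Δθ/dt = 1.875000/2.5 = 0.7500
R = Δx/(sin θ' − sin θ) = 1.0000
v = R·ω = 1.0000·0.7500 = 0.7500

v = 0.7500, ω = 0.7500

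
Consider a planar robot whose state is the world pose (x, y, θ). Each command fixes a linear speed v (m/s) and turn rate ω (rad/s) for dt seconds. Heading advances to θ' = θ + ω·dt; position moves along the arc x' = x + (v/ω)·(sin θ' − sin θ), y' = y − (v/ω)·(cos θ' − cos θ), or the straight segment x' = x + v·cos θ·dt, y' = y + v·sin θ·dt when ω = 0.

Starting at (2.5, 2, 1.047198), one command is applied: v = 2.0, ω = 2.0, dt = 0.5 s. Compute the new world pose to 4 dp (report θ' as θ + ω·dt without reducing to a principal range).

(2.5226, 2.9586, 2.0472)

θ' = 1.0472 + 2.0·0.5 = 2.0472
R = v/ω = 2.0/2.0 = 1.0000
x' = 2.5 + 1.0000·(sin 2.0472 − sin 1.0472) = 2.5226
y' = 2 − 1.0000·(cos 2.0472 − cos 1.0472) = 2.9586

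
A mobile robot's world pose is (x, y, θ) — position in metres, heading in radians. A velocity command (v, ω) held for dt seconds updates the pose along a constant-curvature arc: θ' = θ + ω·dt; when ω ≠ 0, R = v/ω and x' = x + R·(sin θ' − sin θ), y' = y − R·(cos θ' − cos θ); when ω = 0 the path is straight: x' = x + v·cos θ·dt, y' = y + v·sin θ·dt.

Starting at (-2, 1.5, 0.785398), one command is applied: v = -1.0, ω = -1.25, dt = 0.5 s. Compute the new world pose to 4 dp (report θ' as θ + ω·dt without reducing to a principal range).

θ' = 0.7854 + -1.25·0.5 = 0.1604
R = v/ω = -1.0/-1.25 = 0.8000
x' = -2 + 0.8000·(sin 0.1604 − sin 0.7854) = -2.4379
y' = 1.5 − 0.8000·(cos 0.1604 − cos 0.7854) = 1.2760

(-2.4379, 1.2760, 0.1604)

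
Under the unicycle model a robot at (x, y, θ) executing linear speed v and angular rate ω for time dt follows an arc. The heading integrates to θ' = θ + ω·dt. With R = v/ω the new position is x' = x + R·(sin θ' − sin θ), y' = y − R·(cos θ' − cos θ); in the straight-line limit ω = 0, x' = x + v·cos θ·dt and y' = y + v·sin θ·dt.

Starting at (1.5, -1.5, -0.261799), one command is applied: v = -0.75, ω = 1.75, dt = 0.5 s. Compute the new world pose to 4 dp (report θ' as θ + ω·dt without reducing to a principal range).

θ' = -0.2618 + 1.75·0.5 = 0.6132
R = v/ω = -0.75/1.75 = -0.4286
x' = 1.5 + -0.4286·(sin 0.6132 − sin -0.2618) = 1.1424
y' = -1.5 − -0.4286·(cos 0.6132 − cos -0.2618) = -1.5635

(1.1424, -1.5635, 0.6132)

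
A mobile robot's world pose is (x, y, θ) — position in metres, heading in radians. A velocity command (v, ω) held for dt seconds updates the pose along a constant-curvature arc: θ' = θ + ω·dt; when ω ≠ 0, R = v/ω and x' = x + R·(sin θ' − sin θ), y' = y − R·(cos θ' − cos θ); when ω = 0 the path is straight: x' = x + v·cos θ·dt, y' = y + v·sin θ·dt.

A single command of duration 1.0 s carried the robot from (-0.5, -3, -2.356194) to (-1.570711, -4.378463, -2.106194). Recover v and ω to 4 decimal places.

Δθ = -2.106194 − -2.356194 = 0.250000
ω = Δθ/dt = 0.250000/1.0 = 0.2500
R = −Δy/(cos θ' − cos θ) = 7.0000
v = R·ω = 7.0000·0.2500 = 1.7500

v = 1.7500, ω = 0.2500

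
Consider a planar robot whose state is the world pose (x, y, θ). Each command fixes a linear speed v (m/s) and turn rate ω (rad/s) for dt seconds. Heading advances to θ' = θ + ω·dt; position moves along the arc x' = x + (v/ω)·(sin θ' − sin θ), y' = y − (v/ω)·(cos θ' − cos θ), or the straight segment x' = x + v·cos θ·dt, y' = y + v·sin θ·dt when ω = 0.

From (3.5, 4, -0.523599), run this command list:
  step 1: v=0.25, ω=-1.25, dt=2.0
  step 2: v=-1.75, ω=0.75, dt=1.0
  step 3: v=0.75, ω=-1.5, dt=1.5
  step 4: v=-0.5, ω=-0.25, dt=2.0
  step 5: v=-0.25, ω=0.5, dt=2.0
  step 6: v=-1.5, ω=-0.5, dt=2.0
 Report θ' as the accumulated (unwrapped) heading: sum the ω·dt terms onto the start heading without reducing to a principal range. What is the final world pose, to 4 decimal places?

(4.6259, 0.3824, -5.0236)

step 1: θ'=-3.0236 (R=-0.2000) → pose (3.4235, 3.6282, -3.0236)
step 2: θ'=-2.2736 (R=-2.3333) → pose (4.9293, 4.4371, -2.2736)
step 3: θ'=-4.5236 (R=-0.5000) → pose (4.0566, 4.6665, -4.5236)
step 4: θ'=-5.0236 (R=2.0000) → pose (3.9961, 3.6787, -5.0236)
step 5: θ'=-4.0236 (R=-0.5000) → pose (4.0861, 3.2078, -4.0236)
step 6: θ'=-5.0236 (R=3.0000) → pose (4.6259, 0.3824, -5.0236)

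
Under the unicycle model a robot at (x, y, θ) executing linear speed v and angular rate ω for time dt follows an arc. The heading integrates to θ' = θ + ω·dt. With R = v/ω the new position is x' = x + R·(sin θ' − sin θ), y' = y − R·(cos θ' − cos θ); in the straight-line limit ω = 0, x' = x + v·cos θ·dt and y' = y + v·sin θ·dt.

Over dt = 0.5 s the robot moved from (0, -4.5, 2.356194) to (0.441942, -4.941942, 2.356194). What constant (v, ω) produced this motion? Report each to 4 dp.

Δθ = 2.356194 − 2.356194 = 0.000000
ω = Δθ/dt = 0.000000/0.5 = 0.0000
ω = 0 → v = (Δx·cos θ + Δy·sin θ)/dt = -1.2500

v = -1.2500, ω = 0.0000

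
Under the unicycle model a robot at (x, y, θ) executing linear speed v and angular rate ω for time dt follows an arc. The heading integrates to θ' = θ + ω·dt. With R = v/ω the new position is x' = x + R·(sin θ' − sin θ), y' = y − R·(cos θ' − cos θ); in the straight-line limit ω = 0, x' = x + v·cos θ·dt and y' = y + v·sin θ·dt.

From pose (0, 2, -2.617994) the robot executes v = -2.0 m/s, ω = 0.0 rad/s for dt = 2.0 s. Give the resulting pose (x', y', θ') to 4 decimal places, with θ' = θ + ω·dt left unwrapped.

θ' = -2.6180 + 0.0·2.0 = -2.6180
ω = 0 → straight: x' = 0 + -2.0·cos(-2.6180)·2.0 = 3.4641
y' = 2 + -2.0·sin(-2.6180)·2.0 = 4.0000

(3.4641, 4.0000, -2.6180)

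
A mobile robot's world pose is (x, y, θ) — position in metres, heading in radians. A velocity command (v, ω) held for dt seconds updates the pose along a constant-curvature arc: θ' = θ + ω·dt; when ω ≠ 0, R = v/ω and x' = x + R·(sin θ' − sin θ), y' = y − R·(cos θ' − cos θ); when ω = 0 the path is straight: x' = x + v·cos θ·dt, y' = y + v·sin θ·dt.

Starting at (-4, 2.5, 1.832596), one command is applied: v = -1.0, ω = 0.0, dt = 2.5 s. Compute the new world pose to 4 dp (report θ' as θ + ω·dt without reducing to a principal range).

(-3.3530, 0.0852, 1.8326)

θ' = 1.8326 + 0.0·2.5 = 1.8326
ω = 0 → straight: x' = -4 + -1.0·cos(1.8326)·2.5 = -3.3530
y' = 2.5 + -1.0·sin(1.8326)·2.5 = 0.0852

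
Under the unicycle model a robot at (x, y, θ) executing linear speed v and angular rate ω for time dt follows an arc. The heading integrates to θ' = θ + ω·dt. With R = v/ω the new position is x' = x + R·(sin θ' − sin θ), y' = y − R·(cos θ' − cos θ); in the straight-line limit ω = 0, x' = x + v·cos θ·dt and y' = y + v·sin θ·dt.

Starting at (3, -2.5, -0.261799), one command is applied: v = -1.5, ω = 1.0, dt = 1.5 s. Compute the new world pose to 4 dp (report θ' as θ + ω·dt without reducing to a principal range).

(1.1940, -3.4591, 1.2382)

θ' = -0.2618 + 1.0·1.5 = 1.2382
R = v/ω = -1.5/1.0 = -1.5000
x' = 3 + -1.5000·(sin 1.2382 − sin -0.2618) = 1.1940
y' = -2.5 − -1.5000·(cos 1.2382 − cos -0.2618) = -3.4591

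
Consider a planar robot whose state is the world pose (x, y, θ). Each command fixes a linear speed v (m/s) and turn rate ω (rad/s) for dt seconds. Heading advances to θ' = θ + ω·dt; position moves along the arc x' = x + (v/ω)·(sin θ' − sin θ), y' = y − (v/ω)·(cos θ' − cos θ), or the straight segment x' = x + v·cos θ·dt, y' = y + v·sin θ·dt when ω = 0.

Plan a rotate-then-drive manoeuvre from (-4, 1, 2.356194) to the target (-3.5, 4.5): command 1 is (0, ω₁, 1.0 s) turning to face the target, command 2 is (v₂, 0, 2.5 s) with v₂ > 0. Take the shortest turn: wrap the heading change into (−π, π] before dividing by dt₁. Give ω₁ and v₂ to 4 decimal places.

ω₁ = -0.9273, v₂ = 1.4142

heading to target = atan2(4.5−1, -3.5−-4) = 1.4289
Δθ = wrap(1.4289 − 2.3562) = -0.9273; ω₁ = Δθ/dt₁ = -0.9273
distance = √((-3.5−-4)² + (4.5−1)²) = 3.5355; v₂ = distance/dt₂ = 1.4142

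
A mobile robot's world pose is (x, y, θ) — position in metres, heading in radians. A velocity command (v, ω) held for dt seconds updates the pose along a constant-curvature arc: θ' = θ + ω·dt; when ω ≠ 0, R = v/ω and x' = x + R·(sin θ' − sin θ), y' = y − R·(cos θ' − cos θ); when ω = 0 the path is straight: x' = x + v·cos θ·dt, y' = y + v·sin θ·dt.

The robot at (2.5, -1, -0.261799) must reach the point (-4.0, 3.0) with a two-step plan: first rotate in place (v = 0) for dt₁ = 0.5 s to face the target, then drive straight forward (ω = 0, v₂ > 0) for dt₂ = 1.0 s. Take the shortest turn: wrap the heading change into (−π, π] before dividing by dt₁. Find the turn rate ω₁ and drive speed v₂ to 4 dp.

heading to target = atan2(3−-1, -4−2.5) = 2.5899
Δθ = wrap(2.5899 − -0.2618) = 2.8517; ω₁ = Δθ/dt₁ = 5.7035
distance = √((-4−2.5)² + (3−-1)²) = 7.6322; v₂ = distance/dt₂ = 7.6322

ω₁ = 5.7035, v₂ = 7.6322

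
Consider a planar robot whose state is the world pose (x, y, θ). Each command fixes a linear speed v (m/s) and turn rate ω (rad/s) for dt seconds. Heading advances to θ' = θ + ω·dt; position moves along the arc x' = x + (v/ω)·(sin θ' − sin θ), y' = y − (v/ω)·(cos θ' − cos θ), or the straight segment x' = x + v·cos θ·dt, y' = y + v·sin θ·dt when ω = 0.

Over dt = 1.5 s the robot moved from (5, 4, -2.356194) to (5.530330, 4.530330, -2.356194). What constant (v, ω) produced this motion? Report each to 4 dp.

Δθ = -2.356194 − -2.356194 = 0.000000
ω = Δθ/dt = 0.000000/1.5 = 0.0000
ω = 0 → v = (Δx·cos θ + Δy·sin θ)/dt = -0.5000

v = -0.5000, ω = 0.0000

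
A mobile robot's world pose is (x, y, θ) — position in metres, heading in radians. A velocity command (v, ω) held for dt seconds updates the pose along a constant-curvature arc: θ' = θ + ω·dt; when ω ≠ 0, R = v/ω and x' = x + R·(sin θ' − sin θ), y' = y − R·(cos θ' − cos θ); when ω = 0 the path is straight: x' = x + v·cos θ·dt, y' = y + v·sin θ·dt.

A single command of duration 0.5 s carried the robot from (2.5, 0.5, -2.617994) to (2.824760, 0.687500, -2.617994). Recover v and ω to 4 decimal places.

v = -0.7500, ω = 0.0000

Δθ = -2.617994 − -2.617994 = 0.000000
ω = Δθ/dt = 0.000000/0.5 = 0.0000
ω = 0 → v = (Δx·cos θ + Δy·sin θ)/dt = -0.7500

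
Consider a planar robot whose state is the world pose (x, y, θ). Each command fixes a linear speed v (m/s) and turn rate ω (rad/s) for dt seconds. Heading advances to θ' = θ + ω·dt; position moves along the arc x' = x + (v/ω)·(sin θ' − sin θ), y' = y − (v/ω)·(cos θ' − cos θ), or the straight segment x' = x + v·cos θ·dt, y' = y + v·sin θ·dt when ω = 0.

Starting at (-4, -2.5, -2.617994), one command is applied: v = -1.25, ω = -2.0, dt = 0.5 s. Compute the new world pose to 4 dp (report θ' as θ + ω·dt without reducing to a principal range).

(-3.4009, -2.4859, -3.6180)

θ' = -2.6180 + -2.0·0.5 = -3.6180
R = v/ω = -1.25/-2.0 = 0.6250
x' = -4 + 0.6250·(sin -3.6180 − sin -2.6180) = -3.4009
y' = -2.5 − 0.6250·(cos -3.6180 − cos -2.6180) = -2.4859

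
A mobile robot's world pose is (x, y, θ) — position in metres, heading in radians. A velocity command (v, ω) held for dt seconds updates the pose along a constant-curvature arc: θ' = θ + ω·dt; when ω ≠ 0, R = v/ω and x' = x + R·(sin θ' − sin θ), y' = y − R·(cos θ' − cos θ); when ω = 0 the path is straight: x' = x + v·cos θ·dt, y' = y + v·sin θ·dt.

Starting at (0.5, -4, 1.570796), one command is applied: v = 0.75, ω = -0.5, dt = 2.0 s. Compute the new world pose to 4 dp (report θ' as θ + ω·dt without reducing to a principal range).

θ' = 1.5708 + -0.5·2.0 = 0.5708
R = v/ω = 0.75/-0.5 = -1.5000
x' = 0.5 + -1.5000·(sin 0.5708 − sin 1.5708) = 1.1895
y' = -4 − -1.5000·(cos 0.5708 − cos 1.5708) = -2.7378

(1.1895, -2.7378, 0.5708)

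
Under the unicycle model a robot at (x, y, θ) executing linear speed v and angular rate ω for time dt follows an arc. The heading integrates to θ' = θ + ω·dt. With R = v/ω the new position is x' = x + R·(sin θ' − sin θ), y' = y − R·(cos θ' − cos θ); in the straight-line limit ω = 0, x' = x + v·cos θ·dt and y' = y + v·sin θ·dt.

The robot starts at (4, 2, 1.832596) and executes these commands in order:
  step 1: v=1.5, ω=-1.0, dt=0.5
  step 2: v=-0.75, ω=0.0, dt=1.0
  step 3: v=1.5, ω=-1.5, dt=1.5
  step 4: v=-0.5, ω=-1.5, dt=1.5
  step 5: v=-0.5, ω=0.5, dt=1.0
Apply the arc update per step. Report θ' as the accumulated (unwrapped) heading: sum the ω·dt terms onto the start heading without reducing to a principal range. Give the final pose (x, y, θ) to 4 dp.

(6.3358, 3.0311, -2.6674)

step 1: θ'=1.3326 (R=-1.5000) → pose (3.9912, 2.7422, 1.3326)
step 2: θ'=1.3326 (straight) → pose (3.8143, 2.0133, 1.3326)
step 3: θ'=-0.9174 (R=-1.0000) → pose (5.5801, 2.3853, -0.9174)
step 4: θ'=-3.1674 (R=0.3333) → pose (5.8533, 2.9211, -3.1674)
step 5: θ'=-2.6674 (R=-1.0000) → pose (6.3358, 3.0311, -2.6674)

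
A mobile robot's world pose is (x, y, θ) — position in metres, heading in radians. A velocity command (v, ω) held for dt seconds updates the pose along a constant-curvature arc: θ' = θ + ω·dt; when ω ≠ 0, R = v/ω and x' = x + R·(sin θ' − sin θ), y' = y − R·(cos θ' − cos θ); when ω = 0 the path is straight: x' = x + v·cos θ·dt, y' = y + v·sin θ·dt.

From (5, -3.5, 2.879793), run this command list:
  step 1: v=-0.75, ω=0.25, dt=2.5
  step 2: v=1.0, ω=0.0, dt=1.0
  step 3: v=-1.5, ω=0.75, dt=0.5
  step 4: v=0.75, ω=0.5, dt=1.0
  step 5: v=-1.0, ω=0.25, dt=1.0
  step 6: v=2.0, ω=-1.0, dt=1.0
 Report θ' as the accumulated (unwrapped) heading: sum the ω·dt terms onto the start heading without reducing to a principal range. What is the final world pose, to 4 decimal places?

step 1: θ'=3.5048 (R=-3.0000) → pose (6.8423, -3.4065, 3.5048)
step 2: θ'=3.5048 (straight) → pose (5.9075, -3.7618, 3.5048)
step 3: θ'=3.8798 (R=-2.0000) → pose (6.5429, -3.3716, 3.8798)
step 4: θ'=4.3798 (R=1.5000) → pose (6.1345, -3.9914, 4.3798)
step 5: θ'=4.6298 (R=-4.0000) → pose (6.3401, -3.0154, 4.6298)
step 6: θ'=3.6298 (R=-2.0000) → pose (5.2850, -4.6168, 3.6298)

(5.2850, -4.6168, 3.6298)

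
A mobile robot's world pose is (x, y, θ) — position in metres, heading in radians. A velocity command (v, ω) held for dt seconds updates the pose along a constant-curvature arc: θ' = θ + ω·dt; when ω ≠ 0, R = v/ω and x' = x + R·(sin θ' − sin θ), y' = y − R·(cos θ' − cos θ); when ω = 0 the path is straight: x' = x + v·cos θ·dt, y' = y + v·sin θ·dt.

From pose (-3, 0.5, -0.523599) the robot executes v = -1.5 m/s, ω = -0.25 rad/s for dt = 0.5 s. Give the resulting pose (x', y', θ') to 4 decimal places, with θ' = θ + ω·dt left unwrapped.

(-3.6244, 0.9146, -0.6486)

θ' = -0.5236 + -0.25·0.5 = -0.6486
R = v/ω = -1.5/-0.25 = 6.0000
x' = -3 + 6.0000·(sin -0.6486 − sin -0.5236) = -3.6244
y' = 0.5 − 6.0000·(cos -0.6486 − cos -0.5236) = 0.9146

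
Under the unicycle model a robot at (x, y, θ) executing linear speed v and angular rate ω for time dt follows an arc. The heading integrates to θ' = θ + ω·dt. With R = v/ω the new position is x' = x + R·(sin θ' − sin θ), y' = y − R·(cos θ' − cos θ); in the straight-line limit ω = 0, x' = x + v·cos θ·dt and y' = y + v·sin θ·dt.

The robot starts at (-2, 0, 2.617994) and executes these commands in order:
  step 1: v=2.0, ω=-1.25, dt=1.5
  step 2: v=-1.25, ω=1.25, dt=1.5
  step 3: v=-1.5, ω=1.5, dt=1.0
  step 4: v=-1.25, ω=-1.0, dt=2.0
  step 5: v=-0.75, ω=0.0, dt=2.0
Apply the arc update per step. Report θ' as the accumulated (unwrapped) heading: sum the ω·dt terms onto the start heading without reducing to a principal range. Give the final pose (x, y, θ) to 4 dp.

step 1: θ'=0.7430 (R=-1.6000) → pose (-2.2824, 2.5640, 0.7430)
step 2: θ'=2.6180 (R=-1.0000) → pose (-2.1059, 0.9615, 2.6180)
step 3: θ'=4.1180 (R=-1.0000) → pose (-0.7774, 1.2675, 4.1180)
step 4: θ'=2.1180 (R=1.2500) → pose (1.3257, 1.2179, 2.1180)
step 5: θ'=2.1180 (straight) → pose (2.1061, -0.0631, 2.1180)

(2.1061, -0.0631, 2.1180)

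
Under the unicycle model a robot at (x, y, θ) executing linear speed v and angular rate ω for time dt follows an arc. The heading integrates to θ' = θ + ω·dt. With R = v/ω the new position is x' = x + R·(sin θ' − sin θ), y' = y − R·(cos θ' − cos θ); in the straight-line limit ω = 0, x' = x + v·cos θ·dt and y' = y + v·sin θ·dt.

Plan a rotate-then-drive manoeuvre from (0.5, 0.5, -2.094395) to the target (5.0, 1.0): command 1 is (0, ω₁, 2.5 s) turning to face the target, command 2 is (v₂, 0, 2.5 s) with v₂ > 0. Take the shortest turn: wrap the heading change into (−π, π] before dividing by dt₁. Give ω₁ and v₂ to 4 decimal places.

heading to target = atan2(1−0.5, 5−0.5) = 0.1107
Δθ = wrap(0.1107 − -2.0944) = 2.2051; ω₁ = Δθ/dt₁ = 0.8820
distance = √((5−0.5)² + (1−0.5)²) = 4.5277; v₂ = distance/dt₂ = 1.8111

ω₁ = 0.8820, v₂ = 1.8111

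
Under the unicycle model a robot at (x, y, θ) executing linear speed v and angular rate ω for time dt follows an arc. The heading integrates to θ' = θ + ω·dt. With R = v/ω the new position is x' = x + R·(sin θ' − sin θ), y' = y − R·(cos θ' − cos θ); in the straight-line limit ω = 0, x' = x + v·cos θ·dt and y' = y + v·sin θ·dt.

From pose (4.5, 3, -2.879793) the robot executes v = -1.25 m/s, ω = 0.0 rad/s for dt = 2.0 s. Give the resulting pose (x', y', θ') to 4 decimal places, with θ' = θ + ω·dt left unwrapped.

θ' = -2.8798 + 0.0·2.0 = -2.8798
ω = 0 → straight: x' = 4.5 + -1.25·cos(-2.8798)·2.0 = 6.9148
y' = 3 + -1.25·sin(-2.8798)·2.0 = 3.6470

(6.9148, 3.6470, -2.8798)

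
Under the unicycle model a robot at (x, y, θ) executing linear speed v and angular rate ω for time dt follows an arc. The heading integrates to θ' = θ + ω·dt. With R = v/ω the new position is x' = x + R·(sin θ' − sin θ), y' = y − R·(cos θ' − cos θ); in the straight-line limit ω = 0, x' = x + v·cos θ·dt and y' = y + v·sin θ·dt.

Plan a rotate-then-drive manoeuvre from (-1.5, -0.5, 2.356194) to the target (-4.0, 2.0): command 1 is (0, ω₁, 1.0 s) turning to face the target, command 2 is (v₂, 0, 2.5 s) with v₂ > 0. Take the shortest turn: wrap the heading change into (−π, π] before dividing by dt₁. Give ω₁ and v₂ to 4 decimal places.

ω₁ = 0.0000, v₂ = 1.4142

heading to target = atan2(2−-0.5, -4−-1.5) = 2.3562
Δθ = wrap(2.3562 − 2.3562) = 0.0000; ω₁ = Δθ/dt₁ = 0.0000
distance = √((-4−-1.5)² + (2−-0.5)²) = 3.5355; v₂ = distance/dt₂ = 1.4142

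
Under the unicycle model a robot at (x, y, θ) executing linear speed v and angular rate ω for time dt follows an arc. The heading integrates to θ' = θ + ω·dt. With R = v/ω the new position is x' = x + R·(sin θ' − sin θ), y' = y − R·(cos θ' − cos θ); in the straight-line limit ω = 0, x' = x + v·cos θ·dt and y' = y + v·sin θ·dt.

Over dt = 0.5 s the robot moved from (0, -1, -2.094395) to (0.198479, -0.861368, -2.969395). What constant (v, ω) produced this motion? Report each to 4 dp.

Δθ = -2.969395 − -2.094395 = -0.875000
ω = Δθ/dt = -0.875000/0.5 = -1.7500
R = Δx/(sin θ' − sin θ) = 0.2857
v = R·ω = 0.2857·-1.7500 = -0.5000

v = -0.5000, ω = -1.7500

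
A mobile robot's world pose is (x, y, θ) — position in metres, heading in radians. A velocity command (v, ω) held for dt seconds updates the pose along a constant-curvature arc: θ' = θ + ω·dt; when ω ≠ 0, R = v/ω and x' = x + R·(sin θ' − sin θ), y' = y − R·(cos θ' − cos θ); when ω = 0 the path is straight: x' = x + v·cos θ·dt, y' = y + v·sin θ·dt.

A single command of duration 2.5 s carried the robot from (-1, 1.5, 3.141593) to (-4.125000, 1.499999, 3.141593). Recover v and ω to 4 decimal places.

v = 1.2500, ω = 0.0000

Δθ = 3.141593 − 3.141593 = 0.000000
ω = Δθ/dt = 0.000000/2.5 = 0.0000
ω = 0 → v = (Δx·cos θ + Δy·sin θ)/dt = 1.2500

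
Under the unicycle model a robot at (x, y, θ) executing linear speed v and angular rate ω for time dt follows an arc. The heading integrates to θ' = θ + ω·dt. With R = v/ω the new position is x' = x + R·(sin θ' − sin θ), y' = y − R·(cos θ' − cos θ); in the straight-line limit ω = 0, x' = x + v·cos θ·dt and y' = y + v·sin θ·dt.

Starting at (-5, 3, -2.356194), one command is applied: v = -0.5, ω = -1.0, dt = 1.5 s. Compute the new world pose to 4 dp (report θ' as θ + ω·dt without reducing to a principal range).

θ' = -2.3562 + -1.0·1.5 = -3.8562
R = v/ω = -0.5/-1.0 = 0.5000
x' = -5 + 0.5000·(sin -3.8562 − sin -2.3562) = -4.3188
y' = 3 − 0.5000·(cos -3.8562 − cos -2.3562) = 3.0241

(-4.3188, 3.0241, -3.8562)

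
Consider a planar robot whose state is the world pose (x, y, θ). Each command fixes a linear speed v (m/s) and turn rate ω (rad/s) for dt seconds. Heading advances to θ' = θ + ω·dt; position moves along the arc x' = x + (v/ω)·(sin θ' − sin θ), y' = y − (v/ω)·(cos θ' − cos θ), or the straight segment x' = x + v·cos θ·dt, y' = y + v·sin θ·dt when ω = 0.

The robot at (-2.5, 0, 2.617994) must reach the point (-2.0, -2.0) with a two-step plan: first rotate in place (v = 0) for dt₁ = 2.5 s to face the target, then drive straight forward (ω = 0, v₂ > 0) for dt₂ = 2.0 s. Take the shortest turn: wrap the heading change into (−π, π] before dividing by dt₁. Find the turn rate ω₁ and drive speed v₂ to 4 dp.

heading to target = atan2(-2−0, -2−-2.5) = -1.3258
Δθ = wrap(-1.3258 − 2.6180) = 2.3394; ω₁ = Δθ/dt₁ = 0.9357
distance = √((-2−-2.5)² + (-2−0)²) = 2.0616; v₂ = distance/dt₂ = 1.0308

ω₁ = 0.9357, v₂ = 1.0308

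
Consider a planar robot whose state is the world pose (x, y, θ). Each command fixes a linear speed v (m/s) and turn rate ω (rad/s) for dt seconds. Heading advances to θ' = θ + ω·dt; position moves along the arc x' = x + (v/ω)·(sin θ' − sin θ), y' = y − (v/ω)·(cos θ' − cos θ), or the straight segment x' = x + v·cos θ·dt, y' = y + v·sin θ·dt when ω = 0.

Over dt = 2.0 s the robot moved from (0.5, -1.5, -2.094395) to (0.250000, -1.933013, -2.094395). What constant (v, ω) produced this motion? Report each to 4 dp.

Δθ = -2.094395 − -2.094395 = 0.000000
ω = Δθ/dt = 0.000000/2.0 = 0.0000
ω = 0 → v = (Δx·cos θ + Δy·sin θ)/dt = 0.2500

v = 0.2500, ω = 0.0000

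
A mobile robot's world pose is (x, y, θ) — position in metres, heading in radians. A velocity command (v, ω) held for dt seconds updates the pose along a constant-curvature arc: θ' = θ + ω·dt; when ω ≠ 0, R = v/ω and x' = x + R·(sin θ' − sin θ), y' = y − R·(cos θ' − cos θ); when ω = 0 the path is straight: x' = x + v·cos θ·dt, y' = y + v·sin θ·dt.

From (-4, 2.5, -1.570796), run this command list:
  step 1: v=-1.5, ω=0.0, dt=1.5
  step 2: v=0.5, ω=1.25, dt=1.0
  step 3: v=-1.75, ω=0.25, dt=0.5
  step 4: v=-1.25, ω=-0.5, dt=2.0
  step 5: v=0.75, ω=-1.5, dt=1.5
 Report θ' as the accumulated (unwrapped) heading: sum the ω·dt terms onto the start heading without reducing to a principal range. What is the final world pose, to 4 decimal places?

step 1: θ'=-1.5708 (straight) → pose (-4.0000, 4.7500, -1.5708)
step 2: θ'=-0.3208 (R=0.4000) → pose (-3.7261, 4.3704, -0.3208)
step 3: θ'=-0.1958 (R=-7.0000) → pose (-4.5716, 4.5938, -0.1958)
step 4: θ'=-1.1958 (R=2.5000) → pose (-6.4115, 6.1303, -1.1958)
step 5: θ'=-3.4458 (R=-0.5000) → pose (-7.0265, 5.4701, -3.4458)

(-7.0265, 5.4701, -3.4458)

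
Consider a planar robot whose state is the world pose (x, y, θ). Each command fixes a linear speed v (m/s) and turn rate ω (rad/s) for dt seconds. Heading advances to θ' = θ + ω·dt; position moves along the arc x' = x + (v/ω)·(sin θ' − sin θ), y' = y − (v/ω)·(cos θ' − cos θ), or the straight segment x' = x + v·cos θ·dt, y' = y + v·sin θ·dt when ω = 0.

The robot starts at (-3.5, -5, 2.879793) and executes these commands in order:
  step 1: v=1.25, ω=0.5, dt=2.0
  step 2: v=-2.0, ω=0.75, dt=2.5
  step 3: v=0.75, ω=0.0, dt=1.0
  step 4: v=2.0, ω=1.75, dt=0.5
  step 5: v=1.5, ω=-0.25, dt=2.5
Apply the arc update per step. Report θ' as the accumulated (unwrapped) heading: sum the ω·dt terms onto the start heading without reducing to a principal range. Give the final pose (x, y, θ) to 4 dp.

step 1: θ'=3.8798 (R=2.5000) → pose (-5.8294, -5.5656, 3.8798)
step 2: θ'=5.7548 (R=-2.6667) → pose (-6.2796, -1.2901, 5.7548)
step 3: θ'=5.7548 (straight) → pose (-5.6319, -1.6683, 5.7548)
step 4: θ'=6.6298 (R=1.1429) → pose (-4.6675, -1.7562, 6.6298)
step 5: θ'=6.0048 (R=-6.0000) → pose (-0.9804, -1.6303, 6.0048)

(-0.9804, -1.6303, 6.0048)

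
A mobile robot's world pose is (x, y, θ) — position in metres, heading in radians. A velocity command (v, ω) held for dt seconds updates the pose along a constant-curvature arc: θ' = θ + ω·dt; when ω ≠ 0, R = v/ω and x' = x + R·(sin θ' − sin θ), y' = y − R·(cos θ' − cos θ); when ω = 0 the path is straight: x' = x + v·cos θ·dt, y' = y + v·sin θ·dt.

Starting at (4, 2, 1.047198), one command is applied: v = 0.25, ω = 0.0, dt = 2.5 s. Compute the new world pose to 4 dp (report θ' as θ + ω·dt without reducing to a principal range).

(4.3125, 2.5413, 1.0472)

θ' = 1.0472 + 0.0·2.5 = 1.0472
ω = 0 → straight: x' = 4 + 0.25·cos(1.0472)·2.5 = 4.3125
y' = 2 + 0.25·sin(1.0472)·2.5 = 2.5413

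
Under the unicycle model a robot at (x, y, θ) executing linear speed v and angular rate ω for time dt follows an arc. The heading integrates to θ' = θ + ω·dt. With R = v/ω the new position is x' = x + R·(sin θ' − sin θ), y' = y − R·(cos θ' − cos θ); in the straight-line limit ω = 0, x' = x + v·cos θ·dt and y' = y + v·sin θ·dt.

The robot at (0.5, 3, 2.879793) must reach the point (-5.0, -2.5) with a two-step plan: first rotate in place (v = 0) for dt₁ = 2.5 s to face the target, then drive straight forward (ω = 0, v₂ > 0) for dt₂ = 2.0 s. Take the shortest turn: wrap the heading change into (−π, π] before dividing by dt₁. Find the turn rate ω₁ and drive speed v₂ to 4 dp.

ω₁ = 0.4189, v₂ = 3.8891

heading to target = atan2(-2.5−3, -5−0.5) = -2.3562
Δθ = wrap(-2.3562 − 2.8798) = 1.0472; ω₁ = Δθ/dt₁ = 0.4189
distance = √((-5−0.5)² + (-2.5−3)²) = 7.7782; v₂ = distance/dt₂ = 3.8891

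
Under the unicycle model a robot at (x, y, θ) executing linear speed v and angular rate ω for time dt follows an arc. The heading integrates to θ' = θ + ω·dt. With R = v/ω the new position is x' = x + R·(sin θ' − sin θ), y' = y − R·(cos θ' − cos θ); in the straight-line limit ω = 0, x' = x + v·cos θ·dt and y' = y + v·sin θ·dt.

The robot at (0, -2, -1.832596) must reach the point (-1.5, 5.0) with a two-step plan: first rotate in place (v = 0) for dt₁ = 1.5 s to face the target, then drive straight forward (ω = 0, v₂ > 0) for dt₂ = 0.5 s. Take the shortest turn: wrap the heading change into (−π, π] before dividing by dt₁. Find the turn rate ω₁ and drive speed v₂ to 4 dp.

heading to target = atan2(5−-2, -1.5−0) = 1.7819
Δθ = wrap(1.7819 − -1.8326) = -2.6687; ω₁ = Δθ/dt₁ = -1.7791
distance = √((-1.5−0)² + (5−-2)²) = 7.1589; v₂ = distance/dt₂ = 14.3178

ω₁ = -1.7791, v₂ = 14.3178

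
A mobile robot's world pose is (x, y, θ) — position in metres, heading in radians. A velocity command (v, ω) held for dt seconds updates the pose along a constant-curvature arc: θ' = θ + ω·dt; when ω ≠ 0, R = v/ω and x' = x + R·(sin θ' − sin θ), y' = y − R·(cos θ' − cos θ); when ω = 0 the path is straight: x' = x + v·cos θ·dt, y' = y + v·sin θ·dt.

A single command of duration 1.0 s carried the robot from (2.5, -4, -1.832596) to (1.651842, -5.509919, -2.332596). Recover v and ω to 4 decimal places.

Δθ = -2.332596 − -1.832596 = -0.500000
ω = Δθ/dt = -0.500000/1.0 = -0.5000
R = −Δy/(cos θ' − cos θ) = -3.5000
v = R·ω = -3.5000·-0.5000 = 1.7500

v = 1.7500, ω = -0.5000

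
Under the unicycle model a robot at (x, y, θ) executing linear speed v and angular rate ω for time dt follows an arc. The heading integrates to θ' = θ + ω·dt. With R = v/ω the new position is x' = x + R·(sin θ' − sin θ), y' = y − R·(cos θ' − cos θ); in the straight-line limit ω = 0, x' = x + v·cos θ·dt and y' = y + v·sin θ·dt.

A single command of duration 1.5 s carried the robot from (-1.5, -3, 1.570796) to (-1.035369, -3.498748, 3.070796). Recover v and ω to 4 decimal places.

Δθ = 3.070796 − 1.570796 = 1.500000
ω = Δθ/dt = 1.500000/1.5 = 1.0000
R = −Δy/(cos θ' − cos θ) = -0.5000
v = R·ω = -0.5000·1.0000 = -0.5000

v = -0.5000, ω = 1.0000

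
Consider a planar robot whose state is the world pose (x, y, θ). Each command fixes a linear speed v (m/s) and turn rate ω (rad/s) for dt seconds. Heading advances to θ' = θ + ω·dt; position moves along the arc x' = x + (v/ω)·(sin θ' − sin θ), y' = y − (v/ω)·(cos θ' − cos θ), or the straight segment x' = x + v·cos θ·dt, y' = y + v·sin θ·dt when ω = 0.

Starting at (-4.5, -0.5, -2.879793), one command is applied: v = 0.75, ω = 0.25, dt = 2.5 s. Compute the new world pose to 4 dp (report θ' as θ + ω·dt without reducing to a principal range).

(-6.0487, -1.5021, -2.2548)

θ' = -2.8798 + 0.25·2.5 = -2.2548
R = v/ω = 0.75/0.25 = 3.0000
x' = -4.5 + 3.0000·(sin -2.2548 − sin -2.8798) = -6.0487
y' = -0.5 − 3.0000·(cos -2.2548 − cos -2.8798) = -1.5021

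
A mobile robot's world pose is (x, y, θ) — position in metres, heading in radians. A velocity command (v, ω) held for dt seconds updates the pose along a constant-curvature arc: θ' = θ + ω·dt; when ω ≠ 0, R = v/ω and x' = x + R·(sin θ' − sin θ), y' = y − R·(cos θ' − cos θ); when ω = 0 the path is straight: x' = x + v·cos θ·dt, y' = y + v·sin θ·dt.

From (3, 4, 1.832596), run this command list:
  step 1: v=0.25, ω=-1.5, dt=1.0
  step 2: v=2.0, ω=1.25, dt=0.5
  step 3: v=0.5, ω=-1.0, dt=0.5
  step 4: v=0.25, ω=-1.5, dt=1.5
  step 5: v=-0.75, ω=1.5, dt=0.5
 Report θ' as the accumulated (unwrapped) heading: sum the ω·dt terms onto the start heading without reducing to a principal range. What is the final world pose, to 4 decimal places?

step 1: θ'=0.3326 (R=-0.1667) → pose (3.1066, 4.2007, 0.3326)
step 2: θ'=0.9576 (R=1.6000) → pose (3.8927, 4.7922, 0.9576)
step 3: θ'=0.4576 (R=-0.5000) → pose (4.0807, 4.9530, 0.4576)
step 4: θ'=-1.7924 (R=-0.1667) → pose (4.3169, 4.7669, -1.7924)
step 5: θ'=-1.0424 (R=-0.5000) → pose (4.2609, 5.1288, -1.0424)

(4.2609, 5.1288, -1.0424)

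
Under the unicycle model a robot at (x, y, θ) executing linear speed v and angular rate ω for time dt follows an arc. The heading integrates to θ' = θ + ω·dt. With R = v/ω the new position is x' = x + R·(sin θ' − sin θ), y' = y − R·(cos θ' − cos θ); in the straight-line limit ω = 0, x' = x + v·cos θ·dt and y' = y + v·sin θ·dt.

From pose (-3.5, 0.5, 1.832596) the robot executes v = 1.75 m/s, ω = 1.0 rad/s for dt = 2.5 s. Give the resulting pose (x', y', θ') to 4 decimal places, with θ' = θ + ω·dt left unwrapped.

(-6.8157, 0.6958, 4.3326)

θ' = 1.8326 + 1.0·2.5 = 4.3326
R = v/ω = 1.75/1.0 = 1.7500
x' = -3.5 + 1.7500·(sin 4.3326 − sin 1.8326) = -6.8157
y' = 0.5 − 1.7500·(cos 4.3326 − cos 1.8326) = 0.6958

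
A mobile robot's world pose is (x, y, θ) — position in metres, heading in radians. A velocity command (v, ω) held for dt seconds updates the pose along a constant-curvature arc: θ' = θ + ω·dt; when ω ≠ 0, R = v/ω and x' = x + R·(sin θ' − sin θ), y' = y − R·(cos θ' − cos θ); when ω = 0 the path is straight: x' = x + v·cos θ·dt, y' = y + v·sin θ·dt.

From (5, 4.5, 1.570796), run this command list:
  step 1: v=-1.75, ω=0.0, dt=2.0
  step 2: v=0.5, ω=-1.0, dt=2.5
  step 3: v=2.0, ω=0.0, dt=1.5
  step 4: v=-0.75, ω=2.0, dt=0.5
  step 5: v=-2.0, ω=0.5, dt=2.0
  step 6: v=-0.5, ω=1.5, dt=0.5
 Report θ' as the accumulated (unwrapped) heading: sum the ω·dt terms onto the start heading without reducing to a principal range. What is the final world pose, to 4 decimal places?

step 1: θ'=1.5708 (straight) → pose (5.0000, 1.0000, 1.5708)
step 2: θ'=-0.9292 (R=-0.5000) → pose (5.9006, 1.2992, -0.9292)
step 3: θ'=-0.9292 (straight) → pose (7.6960, -1.1042, -0.9292)
step 4: θ'=0.0708 (R=-0.3750) → pose (7.3690, -0.9546, 0.0708)
step 5: θ'=1.0708 (R=-4.0000) → pose (4.1416, -3.0268, 1.0708)
step 6: θ'=1.8208 (R=-0.3333) → pose (4.1112, -3.2691, 1.8208)

(4.1112, -3.2691, 1.8208)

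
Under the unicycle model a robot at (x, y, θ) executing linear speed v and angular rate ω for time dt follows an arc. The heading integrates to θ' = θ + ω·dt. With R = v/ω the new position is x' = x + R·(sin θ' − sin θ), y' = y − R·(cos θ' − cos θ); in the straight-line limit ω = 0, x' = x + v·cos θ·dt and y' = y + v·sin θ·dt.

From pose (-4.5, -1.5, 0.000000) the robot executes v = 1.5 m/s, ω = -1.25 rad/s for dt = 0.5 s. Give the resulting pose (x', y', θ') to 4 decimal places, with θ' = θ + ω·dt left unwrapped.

θ' = 0.0000 + -1.25·0.5 = -0.6250
R = v/ω = 1.5/-1.25 = -1.2000
x' = -4.5 + -1.2000·(sin -0.6250 − sin 0.0000) = -3.7979
y' = -1.5 − -1.2000·(cos -0.6250 − cos 0.0000) = -1.7268

(-3.7979, -1.7268, -0.6250)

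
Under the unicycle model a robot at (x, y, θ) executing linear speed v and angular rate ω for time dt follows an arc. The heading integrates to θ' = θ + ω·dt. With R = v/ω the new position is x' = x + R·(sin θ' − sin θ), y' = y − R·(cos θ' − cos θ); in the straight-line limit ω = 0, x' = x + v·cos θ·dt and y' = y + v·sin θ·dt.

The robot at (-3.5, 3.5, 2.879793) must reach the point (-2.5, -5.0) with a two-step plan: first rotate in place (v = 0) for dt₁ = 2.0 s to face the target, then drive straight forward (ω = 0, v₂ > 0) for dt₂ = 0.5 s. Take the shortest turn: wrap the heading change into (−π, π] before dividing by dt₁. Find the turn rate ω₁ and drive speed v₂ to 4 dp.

ω₁ = 0.9749, v₂ = 17.1172

heading to target = atan2(-5−3.5, -2.5−-3.5) = -1.4537
Δθ = wrap(-1.4537 − 2.8798) = 1.9497; ω₁ = Δθ/dt₁ = 0.9749
distance = √((-2.5−-3.5)² + (-5−3.5)²) = 8.5586; v₂ = distance/dt₂ = 17.1172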